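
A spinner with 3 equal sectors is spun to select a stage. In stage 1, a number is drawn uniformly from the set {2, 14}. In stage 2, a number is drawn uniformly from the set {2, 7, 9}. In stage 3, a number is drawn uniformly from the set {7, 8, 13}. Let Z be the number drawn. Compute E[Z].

E[Z | stage 1] = (2+14)/2 = 8.
E[Z | stage 2] = (2+7+9)/3 = 6.
E[Z | stage 3] = (7+8+13)/3 = 28/3.
By the law of total expectation,
E[Z] = (1/3)·(8) + (1/3)·(6) + (1/3)·(28/3) = 70/9.

70/9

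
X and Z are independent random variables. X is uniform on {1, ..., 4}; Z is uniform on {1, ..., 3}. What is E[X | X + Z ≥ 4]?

Outcomes with X + Z ≥ 4: (1,3), (2,2), (2,3), (3,1), (3,2), (3,3), (4,1), (4,2), (4,3), each with probability 1/12.
E[X | X + Z ≥ 4] = (1 + 2 + 2 + 3 + 3 + 3 + 4 + 4 + 4) / 9 = 26/9.

26/9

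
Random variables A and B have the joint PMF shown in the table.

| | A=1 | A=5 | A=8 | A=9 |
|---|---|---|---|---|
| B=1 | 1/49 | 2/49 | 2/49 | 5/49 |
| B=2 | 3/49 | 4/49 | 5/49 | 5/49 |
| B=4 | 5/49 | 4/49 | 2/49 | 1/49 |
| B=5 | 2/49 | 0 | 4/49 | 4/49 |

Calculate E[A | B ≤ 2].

20/3

P(B ≤ 2) = 27/49.
Summing A·P(A=x,B=y) over the conditioning event gives 180/49.
E[A | B ≤ 2] = (180/49) / (27/49) = 20/3.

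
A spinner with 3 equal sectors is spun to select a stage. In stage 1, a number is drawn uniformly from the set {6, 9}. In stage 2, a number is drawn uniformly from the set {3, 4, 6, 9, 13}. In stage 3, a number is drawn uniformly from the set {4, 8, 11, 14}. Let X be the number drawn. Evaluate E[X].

E[X | stage 1] = (6+9)/2 = 15/2.
E[X | stage 2] = (3+4+6+9+13)/5 = 7.
E[X | stage 3] = (4+8+11+14)/4 = 37/4.
E[X] = (1/3)·(15/2) + (1/3)·(7) + (1/3)·(37/4) = 95/12.

95/12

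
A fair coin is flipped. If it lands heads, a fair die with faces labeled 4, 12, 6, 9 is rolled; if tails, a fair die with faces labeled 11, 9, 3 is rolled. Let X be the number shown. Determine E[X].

E[X | heads] = (4+12+6+9)/4 = 31/4.
E[X | tails] = (11+9+3)/3 = 23/3.
By the law of total expectation,
E[X] = (1/2)·(31/4) + (1/2)·(23/3) = 185/24.

185/24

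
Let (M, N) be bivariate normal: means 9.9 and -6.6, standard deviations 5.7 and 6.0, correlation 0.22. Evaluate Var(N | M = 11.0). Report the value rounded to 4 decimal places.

34.2576

The conditional variance in a bivariate normal is σ_N²(1 − ρ²), independent of x.
Var(N | M=11.0) = (6.0)²·(1 − (0.22)²) = 36·0.9516 = 34.2576.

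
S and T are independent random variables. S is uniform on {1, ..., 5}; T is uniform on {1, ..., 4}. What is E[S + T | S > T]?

Outcomes with S > T: (2,1), (3,1), (3,2), (4,1), (4,2), (4,3), (5,1), (5,2), (5,3), (5,4), each with probability 1/20.
E[S + T | S > T] = (3 + 4 + 5 + 5 + 6 + 7 + 6 + 7 + 8 + 9) / 10 = 6.

6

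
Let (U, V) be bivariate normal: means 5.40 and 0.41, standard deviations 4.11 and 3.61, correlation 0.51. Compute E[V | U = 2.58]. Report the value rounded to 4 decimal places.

E[V | U=x] = μ_V + ρ(σ_V/σ_U)(x − μ_U) for jointly normal variables.
E[V | U=2.58] = 0.41 + (0.51)·(3.61/4.11)·(2.58 − (5.40)) = 0.41 + (0.44796)·(-2.82) = -0.8532.

-0.8532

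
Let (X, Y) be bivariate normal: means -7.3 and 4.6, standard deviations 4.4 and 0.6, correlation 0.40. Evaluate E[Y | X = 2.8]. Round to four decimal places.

For a bivariate normal, E[Y | X=x] = μ_Y + ρ·(σ_Y/σ_X)·(x − μ_X).
E[Y | X=2.8] = 4.6 + (0.40)·(0.6/4.4)·(2.8 − (-7.3)) = 4.6 + (0.054545)·(10.1) = 5.1509.

5.1509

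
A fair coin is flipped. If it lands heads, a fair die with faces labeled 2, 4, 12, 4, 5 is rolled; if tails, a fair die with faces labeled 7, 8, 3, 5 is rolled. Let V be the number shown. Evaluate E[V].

223/40

E[V | heads] = (2+4+12+4+5)/5 = 27/5.
E[V | tails] = (7+8+3+5)/4 = 23/4.
By the law of total expectation,
E[V] = (1/2)·(27/5) + (1/2)·(23/4) = 223/40.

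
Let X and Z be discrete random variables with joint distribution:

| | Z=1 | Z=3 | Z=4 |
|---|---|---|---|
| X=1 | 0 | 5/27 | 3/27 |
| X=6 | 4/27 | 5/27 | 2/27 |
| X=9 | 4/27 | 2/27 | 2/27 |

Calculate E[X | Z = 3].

53/12

P(Z = 3) = 4/9.
Summing X·P(X=x,Z=y) over the conditioning event gives 53/27.
E[X | Z = 3] = (53/27) / (4/9) = 53/12.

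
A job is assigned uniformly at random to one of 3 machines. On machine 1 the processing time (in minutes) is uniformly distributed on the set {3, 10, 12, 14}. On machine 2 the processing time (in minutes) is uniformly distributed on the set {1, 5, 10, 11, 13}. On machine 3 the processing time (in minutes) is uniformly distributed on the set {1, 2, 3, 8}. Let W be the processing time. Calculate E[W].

85/12

E[W | machine 1] = (3+10+12+14)/4 = 39/4.
E[W | machine 2] = (1+5+10+11+13)/5 = 8.
E[W | machine 3] = (1+2+3+8)/4 = 7/2.
E[W] = (1/3)·(39/4) + (1/3)·(8) + (1/3)·(7/2) = 85/12.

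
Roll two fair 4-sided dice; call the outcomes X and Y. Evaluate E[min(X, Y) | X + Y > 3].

P(X + Y > 3) = 13/16.
Summing min(X,Y)·P(x,y) over outcomes with X + Y > 3 gives 27/16.
E[min(X, Y) | X + Y > 3] = (27/16) / (13/16) = 27/13.

27/13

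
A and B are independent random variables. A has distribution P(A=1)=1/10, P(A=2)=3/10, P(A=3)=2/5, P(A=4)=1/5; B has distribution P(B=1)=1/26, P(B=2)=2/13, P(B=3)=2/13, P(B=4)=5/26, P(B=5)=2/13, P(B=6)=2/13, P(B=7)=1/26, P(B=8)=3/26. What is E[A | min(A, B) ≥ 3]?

10/3

P(min(A, B) ≥ 3) = 63/130.
Summing A·P(x,y) over outcomes with min(A, B) ≥ 3 gives 21/13.
E[A | min(A, B) ≥ 3] = (21/13) / (63/130) = 10/3.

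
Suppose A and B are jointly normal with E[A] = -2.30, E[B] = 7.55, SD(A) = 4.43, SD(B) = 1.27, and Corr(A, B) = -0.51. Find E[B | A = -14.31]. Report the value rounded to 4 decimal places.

For a bivariate normal, E[B | A=x] = μ_B + ρ·(σ_B/σ_A)·(x − μ_A).
E[B | A=-14.31] = 7.55 + (-0.51)·(1.27/4.43)·(-14.31 − (-2.30)) = 7.55 + (-0.14621)·(-12.01) = 9.3060.

9.3060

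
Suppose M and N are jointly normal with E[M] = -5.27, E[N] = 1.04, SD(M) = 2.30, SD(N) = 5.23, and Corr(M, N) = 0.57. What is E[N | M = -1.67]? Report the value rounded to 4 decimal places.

5.7061

The regression of N on M has slope ρ·σ_N/σ_M and passes through (μ_M, μ_N).
E[N | M=-1.67] = 1.04 + (0.57)·(5.23/2.30)·(-1.67 − (-5.27)) = 1.04 + (1.29613)·(3.6) = 5.7061.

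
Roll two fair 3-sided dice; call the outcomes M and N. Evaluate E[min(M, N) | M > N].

4/3

P(M > N) = 1/3.
Summing min(M,N)·P(x,y) over outcomes with M > N gives 4/9.
E[min(M, N) | M > N] = (4/9) / (1/3) = 4/3.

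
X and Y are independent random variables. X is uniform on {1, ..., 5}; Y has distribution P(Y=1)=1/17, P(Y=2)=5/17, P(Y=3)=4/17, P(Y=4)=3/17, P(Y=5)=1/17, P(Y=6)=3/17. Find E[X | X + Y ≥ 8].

P(X + Y ≥ 8) = 5/17.
Summing X·P(x,y) over outcomes with X + Y ≥ 8 gives 101/85.
E[X | X + Y ≥ 8] = (101/85) / (5/17) = 101/25.

101/25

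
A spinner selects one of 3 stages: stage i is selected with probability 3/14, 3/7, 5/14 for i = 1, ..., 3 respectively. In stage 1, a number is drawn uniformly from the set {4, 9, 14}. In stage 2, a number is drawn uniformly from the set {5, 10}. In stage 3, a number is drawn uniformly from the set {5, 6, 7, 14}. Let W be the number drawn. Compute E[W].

E[W | stage 1] = (4+9+14)/3 = 9.
E[W | stage 2] = (5+10)/2 = 15/2.
E[W | stage 3] = (5+6+7+14)/4 = 8.
E[W] = (3/14)·(9) + (3/7)·(15/2) + (5/14)·(8) = 8.

8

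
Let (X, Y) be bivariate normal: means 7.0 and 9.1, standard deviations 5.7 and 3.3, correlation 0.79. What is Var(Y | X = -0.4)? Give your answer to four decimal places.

4.0936

For a bivariate normal, Var(Y | X=x) = σ_Y²(1 − ρ²).
Var(Y | X=-0.4) = (3.3)²·(1 − (0.79)²) = 10.89·0.3759 = 4.0936.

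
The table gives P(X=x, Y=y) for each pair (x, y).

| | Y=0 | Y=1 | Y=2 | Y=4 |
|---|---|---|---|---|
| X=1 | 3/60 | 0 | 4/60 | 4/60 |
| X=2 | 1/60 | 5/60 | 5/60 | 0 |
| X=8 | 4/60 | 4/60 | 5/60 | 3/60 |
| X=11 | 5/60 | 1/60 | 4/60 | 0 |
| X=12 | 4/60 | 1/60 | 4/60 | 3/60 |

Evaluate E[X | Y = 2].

73/11

P(Y = 2) = 11/30.
Σ X·P over the event = 1·(4/60) + 2·(5/60) + 8·(5/60) + 11·(4/60) + 12·(4/60) = 73/30.
E[X | Y = 2] = (73/30) / (11/30) = 73/11.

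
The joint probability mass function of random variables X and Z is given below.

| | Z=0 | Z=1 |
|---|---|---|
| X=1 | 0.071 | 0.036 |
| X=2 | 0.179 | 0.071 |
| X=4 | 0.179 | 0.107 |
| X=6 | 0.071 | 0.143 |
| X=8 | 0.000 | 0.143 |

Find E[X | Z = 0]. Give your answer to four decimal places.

3.1420

P(Z = 0) = 0.500.
Σ X·P over the event = 1·(0.071) + 2·(0.179) + 4·(0.179) + 6·(0.071) = 1.571.
E[X | Z = 0] = (1.571) / (0.500) = 3.1420.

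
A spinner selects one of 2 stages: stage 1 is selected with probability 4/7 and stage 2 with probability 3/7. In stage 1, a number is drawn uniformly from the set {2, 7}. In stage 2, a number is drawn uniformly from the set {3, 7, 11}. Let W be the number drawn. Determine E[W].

E[W | stage 1] = (2+7)/2 = 9/2.
E[W | stage 2] = (3+7+11)/3 = 7.
E[W] = (4/7)·(9/2) + (3/7)·(7) = 39/7.

39/7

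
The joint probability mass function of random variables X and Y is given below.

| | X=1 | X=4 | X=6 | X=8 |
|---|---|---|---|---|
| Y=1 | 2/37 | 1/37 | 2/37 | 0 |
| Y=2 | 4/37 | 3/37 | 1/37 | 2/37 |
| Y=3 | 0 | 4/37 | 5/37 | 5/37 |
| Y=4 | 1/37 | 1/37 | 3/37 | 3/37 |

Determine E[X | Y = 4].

47/8

P(Y = 4) = 8/37.
Σ X·P over the event = 1·(1/37) + 4·(1/37) + 6·(3/37) + 8·(3/37) = 47/37.
E[X | Y = 4] = (47/37) / (8/37) = 47/8.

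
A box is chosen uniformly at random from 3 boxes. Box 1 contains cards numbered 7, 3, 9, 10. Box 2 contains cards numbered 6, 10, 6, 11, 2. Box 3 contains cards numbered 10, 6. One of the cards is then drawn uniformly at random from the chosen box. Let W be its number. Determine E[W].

89/12

E[W | box 1] = (7+3+9+10)/4 = 29/4.
E[W | box 2] = (6+10+6+11+2)/5 = 7.
E[W | box 3] = (10+6)/2 = 8.
By the law of total expectation,
E[W] = (1/3)·(29/4) + (1/3)·(7) + (1/3)·(8) = 89/12.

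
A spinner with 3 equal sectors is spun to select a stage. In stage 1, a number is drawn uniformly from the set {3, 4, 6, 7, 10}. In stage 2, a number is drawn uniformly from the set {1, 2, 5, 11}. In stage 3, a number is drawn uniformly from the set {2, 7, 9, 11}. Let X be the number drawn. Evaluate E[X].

E[X | stage 1] = (3+4+6+7+10)/5 = 6.
E[X | stage 2] = (1+2+5+11)/4 = 19/4.
E[X | stage 3] = (2+7+9+11)/4 = 29/4.
By the law of total expectation,
E[X] = (1/3)·(6) + (1/3)·(19/4) + (1/3)·(29/4) = 6.

6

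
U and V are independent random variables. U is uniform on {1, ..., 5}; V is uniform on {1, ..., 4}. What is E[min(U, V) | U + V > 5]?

27/10

Outcomes with U + V > 5: (2,4), (3,3), (3,4), (4,2), (4,3), (4,4), (5,1), (5,2), (5,3), (5,4), each with probability 1/20.
E[min(U, V) | U + V > 5] = (2 + 3 + 3 + 2 + 3 + 4 + 1 + 2 + 3 + 4) / 10 = 27/10.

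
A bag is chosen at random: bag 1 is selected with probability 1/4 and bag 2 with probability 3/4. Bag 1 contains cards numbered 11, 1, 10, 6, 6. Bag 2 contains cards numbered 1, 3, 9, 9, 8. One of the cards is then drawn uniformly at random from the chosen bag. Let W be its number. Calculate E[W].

E[W | bag 1] = (11+1+10+6+6)/5 = 34/5.
E[W | bag 2] = (1+3+9+9+8)/5 = 6.
E[W] = (1/4)·(34/5) + (3/4)·(6) = 31/5.

31/5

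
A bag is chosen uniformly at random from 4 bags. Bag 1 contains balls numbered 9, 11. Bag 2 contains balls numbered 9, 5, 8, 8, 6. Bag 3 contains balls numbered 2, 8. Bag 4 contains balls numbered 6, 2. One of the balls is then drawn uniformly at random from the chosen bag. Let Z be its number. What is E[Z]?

131/20

E[Z | bag 1] = (9+11)/2 = 10.
E[Z | bag 2] = (9+5+8+8+6)/5 = 36/5.
E[Z | bag 3] = (2+8)/2 = 5.
E[Z | bag 4] = (6+2)/2 = 4.
E[Z] = (1/4)·(10) + (1/4)·(36/5) + (1/4)·(5) + (1/4)·(4) = 131/20.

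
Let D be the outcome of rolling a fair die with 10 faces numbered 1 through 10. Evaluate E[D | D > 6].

Given D > 6, D is equally likely to be any of {7, 8, 9, 10}.
E[D | D > 6] = (7 + 8 + 9 + 10) / 4 = 17/2.

17/2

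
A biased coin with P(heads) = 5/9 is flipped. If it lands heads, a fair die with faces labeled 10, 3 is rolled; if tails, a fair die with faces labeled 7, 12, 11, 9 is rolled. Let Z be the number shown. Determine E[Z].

143/18

E[Z | heads] = (10+3)/2 = 13/2.
E[Z | tails] = (7+12+11+9)/4 = 39/4.
By the law of total expectation,
E[Z] = (5/9)·(13/2) + (4/9)·(39/4) = 143/18.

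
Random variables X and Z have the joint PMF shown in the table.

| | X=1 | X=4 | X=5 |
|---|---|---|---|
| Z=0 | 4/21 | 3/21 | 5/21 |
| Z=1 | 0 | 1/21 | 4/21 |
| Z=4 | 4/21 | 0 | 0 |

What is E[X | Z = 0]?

P(Z = 0) = 4/7.
Σ X·P over the event = 1·(4/21) + 4·(3/21) + 5·(5/21) = 41/21.
E[X | Z = 0] = (41/21) / (4/7) = 41/12.

41/12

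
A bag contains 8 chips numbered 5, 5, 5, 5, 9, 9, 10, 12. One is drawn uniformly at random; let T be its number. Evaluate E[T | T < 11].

P(T < 11) = 7/8.
Σ over the event: 5·1/2 + 9·1/4 + 10·1/8 = 6.
E[T | T < 11] = (6) / (7/8) = 48/7.

48/7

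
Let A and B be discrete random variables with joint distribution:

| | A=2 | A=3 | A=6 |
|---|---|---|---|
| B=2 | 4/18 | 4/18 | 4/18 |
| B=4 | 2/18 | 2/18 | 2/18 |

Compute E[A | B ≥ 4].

P(B ≥ 4) = 1/3.
Σ A·P over the event = 2·(2/18) + 3·(2/18) + 6·(2/18) = 11/9.
E[A | B ≥ 4] = (11/9) / (1/3) = 11/3.

11/3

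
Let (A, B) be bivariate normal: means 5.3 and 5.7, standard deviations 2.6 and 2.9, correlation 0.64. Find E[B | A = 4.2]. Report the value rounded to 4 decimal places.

4.9148

The regression of B on A has slope ρ·σ_B/σ_A and passes through (μ_A, μ_B).
E[B | A=4.2] = 5.7 + (0.64)·(2.9/2.6)·(4.2 − (5.3)) = 5.7 + (0.71385)·(-1.1) = 4.9148.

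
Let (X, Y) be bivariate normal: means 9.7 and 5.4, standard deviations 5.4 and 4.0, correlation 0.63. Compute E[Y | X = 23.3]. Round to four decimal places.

11.7467

The regression of Y on X has slope ρ·σ_Y/σ_X and passes through (μ_X, μ_Y).
E[Y | X=23.3] = 5.4 + (0.63)·(4.0/5.4)·(23.3 − (9.7)) = 5.4 + (0.46667)·(13.6) = 11.7467.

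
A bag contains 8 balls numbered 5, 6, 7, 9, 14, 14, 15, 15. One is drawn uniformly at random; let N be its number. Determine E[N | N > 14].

P(N > 14) = 1/4.
Σ over the event: 15·1/4 = 15/4.
E[N | N > 14] = (15/4) / (1/4) = 15.

15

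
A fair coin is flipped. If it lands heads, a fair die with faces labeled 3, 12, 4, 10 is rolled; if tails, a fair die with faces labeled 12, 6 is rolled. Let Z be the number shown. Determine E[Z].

E[Z | heads] = (3+12+4+10)/4 = 29/4.
E[Z | tails] = (12+6)/2 = 9.
By the law of total expectation,
E[Z] = (1/2)·(29/4) + (1/2)·(9) = 65/8.

65/8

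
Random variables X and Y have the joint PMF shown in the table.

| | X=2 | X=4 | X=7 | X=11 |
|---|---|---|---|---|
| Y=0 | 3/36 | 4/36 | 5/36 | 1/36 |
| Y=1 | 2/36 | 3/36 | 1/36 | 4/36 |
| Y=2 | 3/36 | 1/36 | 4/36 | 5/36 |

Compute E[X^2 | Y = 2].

P(Y = 2) = 13/36.
Σ X^2·P over the event = 4·(3/36) + 16·(1/36) + 49·(4/36) + 121·(5/36) = 829/36.
E[X^2 | Y = 2] = (829/36) / (13/36) = 829/13.

829/13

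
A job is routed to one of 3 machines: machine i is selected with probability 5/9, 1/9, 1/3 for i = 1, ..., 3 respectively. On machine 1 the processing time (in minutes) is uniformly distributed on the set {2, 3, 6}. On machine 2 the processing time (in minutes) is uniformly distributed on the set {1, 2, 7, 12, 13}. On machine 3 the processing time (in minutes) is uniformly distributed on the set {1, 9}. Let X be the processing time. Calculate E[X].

E[X | machine 1] = (2+3+6)/3 = 11/3.
E[X | machine 2] = (1+2+7+12+13)/5 = 7.
E[X | machine 3] = (1+9)/2 = 5.
E[X] = (5/9)·(11/3) + (1/9)·(7) + (1/3)·(5) = 121/27.

121/27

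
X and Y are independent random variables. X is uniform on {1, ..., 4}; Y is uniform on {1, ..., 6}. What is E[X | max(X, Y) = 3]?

P(max(X, Y) = 3) = 5/24.
Summing X·P(x,y) over outcomes with max(X, Y) = 3 gives 1/2.
E[X | max(X, Y) = 3] = (1/2) / (5/24) = 12/5.

12/5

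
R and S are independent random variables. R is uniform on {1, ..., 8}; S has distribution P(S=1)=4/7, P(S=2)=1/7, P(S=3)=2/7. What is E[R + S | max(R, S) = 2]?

P(max(R, S) = 2) = 3/28.
Summing (R+S)·P(x,y) over outcomes with max(R, S) = 2 gives 19/56.
E[R + S | max(R, S) = 2] = (19/56) / (3/28) = 19/6.

19/6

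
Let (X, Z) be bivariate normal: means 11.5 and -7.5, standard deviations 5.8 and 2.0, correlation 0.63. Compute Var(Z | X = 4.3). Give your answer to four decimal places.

Var(Z | X=x) = (1 − ρ²)·σ_Z².
Var(Z | X=4.3) = (2.0)²·(1 − (0.63)²) = 4·0.6031 = 2.4124.

2.4124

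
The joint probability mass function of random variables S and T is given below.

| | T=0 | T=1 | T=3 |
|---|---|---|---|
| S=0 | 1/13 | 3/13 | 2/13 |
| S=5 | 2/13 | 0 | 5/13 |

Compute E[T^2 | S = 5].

P(S = 5) = 7/13.
Σ T^2·P over the event = 0·(2/13) + 9·(5/13) = 45/13.
E[T^2 | S = 5] = (45/13) / (7/13) = 45/7.

45/7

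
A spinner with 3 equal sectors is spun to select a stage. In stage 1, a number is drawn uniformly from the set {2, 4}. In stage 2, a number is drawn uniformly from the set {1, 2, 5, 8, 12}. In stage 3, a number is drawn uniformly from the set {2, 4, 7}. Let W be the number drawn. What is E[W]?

E[W | stage 1] = (2+4)/2 = 3.
E[W | stage 2] = (1+2+5+8+12)/5 = 28/5.
E[W | stage 3] = (2+4+7)/3 = 13/3.
E[W] = (1/3)·(3) + (1/3)·(28/5) + (1/3)·(13/3) = 194/45.

194/45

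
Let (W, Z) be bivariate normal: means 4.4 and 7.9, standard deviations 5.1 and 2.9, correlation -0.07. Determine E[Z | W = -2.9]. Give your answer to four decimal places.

8.1906

For a bivariate normal, E[Z | W=x] = μ_Z + ρ·(σ_Z/σ_W)·(x − μ_W).
E[Z | W=-2.9] = 7.9 + (-0.07)·(2.9/5.1)·(-2.9 − (4.4)) = 7.9 + (-0.039804)·(-7.3) = 8.1906.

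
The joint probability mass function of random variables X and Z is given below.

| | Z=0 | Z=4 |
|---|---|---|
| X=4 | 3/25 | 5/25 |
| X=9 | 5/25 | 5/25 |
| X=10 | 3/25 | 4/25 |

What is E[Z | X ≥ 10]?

16/7

P(X ≥ 10) = 7/25.
Σ Z·P over the event = 0·(3/25) + 4·(4/25) = 16/25.
E[Z | X ≥ 10] = (16/25) / (7/25) = 16/7.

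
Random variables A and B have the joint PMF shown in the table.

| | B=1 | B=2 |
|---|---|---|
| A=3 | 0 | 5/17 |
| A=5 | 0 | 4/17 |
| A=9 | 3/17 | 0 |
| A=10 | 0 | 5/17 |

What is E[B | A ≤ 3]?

P(A ≤ 3) = 5/17.
Σ B·P over the event = 2·(5/17) = 10/17.
E[B | A ≤ 3] = (10/17) / (5/17) = 2.

2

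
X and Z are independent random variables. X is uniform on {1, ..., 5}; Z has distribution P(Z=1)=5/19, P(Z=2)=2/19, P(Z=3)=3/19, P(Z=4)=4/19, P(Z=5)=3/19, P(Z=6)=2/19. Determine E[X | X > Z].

P(X > Z) = 36/95.
Summing X·P(x,y) over outcomes with X > Z gives 141/95.
E[X | X > Z] = (141/95) / (36/95) = 47/12.

47/12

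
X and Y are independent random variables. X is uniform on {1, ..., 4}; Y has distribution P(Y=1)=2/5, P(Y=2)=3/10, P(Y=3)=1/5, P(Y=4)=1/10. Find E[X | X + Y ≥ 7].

P(X + Y ≥ 7) = 1/10.
Summing X·P(x,y) over outcomes with X + Y ≥ 7 gives 3/8.
E[X | X + Y ≥ 7] = (3/8) / (1/10) = 15/4.

15/4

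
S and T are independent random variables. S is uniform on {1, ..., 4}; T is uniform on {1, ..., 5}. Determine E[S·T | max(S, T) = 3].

27/5

P(max(S, T) = 3) = 1/4.
Summing ST·P(x,y) over outcomes with max(S, T) = 3 gives 27/20.
E[S·T | max(S, T) = 3] = (27/20) / (1/4) = 27/5.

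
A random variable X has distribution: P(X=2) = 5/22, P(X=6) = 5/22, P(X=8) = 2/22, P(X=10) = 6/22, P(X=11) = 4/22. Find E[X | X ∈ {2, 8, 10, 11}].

130/17

P(X ∈ {2, 8, 10, 11}) = 17/22.
Σ over the event: 2·5/22 + 8·1/11 + 10·3/11 + 11·2/11 = 65/11.
E[X | X ∈ {2, 8, 10, 11}] = (65/11) / (17/22) = 130/17.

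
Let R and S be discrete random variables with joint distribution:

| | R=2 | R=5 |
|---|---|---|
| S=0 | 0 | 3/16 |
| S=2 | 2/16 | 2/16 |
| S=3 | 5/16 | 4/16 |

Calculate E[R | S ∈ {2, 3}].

44/13

P(S ∈ {2, 3}) = 13/16.
Summing R·P(R=x,S=y) over the conditioning event gives 11/4.
E[R | S ∈ {2, 3}] = (11/4) / (13/16) = 44/13.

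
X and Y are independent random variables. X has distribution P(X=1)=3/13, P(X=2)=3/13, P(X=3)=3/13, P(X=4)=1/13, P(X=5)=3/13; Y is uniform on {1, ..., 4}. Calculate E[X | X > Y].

P(X > Y) = 6/13.
Summing X·P(x,y) over outcomes with X > Y gives 24/13.
E[X | X > Y] = (24/13) / (6/13) = 4.

4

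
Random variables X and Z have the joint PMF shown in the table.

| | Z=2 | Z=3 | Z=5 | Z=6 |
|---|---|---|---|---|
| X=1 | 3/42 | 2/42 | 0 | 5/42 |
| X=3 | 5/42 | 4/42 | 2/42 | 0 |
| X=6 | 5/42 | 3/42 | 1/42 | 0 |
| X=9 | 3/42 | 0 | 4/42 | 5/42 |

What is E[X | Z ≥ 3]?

P(Z ≥ 3) = 13/21.
Σ X·P over the event = 1·(2/42) + 1·(5/42) + 3·(4/42) + 3·(2/42) + 6·(3/42) + 6·(1/42) + 9·(4/42) + 9·(5/42) = 65/21.
E[X | Z ≥ 3] = (65/21) / (13/21) = 5.

5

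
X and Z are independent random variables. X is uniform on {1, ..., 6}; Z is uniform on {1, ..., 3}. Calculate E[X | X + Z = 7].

Outcomes with X + Z = 7: (4,3), (5,2), (6,1), each with probability 1/18.
E[X | X + Z = 7] = (4 + 5 + 6) / 3 = 5.

5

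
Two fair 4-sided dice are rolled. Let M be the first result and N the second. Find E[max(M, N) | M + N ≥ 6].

23/6

Outcomes with M + N ≥ 6: (2,4), (3,3), (3,4), (4,2), (4,3), (4,4), each with probability 1/16.
E[max(M, N) | M + N ≥ 6] = (4 + 3 + 4 + 4 + 4 + 4) / 6 = 23/6.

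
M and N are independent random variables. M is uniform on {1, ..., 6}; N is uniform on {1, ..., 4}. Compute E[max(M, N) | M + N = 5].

7/2

Outcomes with M + N = 5: (1,4), (2,3), (3,2), (4,1), each with probability 1/24.
E[max(M, N) | M + N = 5] = (4 + 3 + 3 + 4) / 4 = 7/2.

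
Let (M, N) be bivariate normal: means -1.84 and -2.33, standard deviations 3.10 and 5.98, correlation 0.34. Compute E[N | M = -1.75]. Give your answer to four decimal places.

-2.2710

The regression of N on M has slope ρ·σ_N/σ_M and passes through (μ_M, μ_N).
E[N | M=-1.75] = -2.33 + (0.34)·(5.98/3.10)·(-1.75 − (-1.84)) = -2.33 + (0.65587)·(0.09) = -2.2710.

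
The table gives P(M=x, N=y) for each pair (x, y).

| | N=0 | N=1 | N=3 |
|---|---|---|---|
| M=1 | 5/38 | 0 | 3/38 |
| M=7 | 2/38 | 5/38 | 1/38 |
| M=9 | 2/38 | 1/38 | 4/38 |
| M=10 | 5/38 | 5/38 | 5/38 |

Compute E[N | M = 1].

9/8

P(M = 1) = 4/19.
Summing N·P(M=x,N=y) over the conditioning event gives 9/38.
E[N | M = 1] = (9/38) / (4/19) = 9/8.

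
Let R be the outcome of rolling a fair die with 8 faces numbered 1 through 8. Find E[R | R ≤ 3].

2

Given R ≤ 3, R is equally likely to be any of {1, 2, 3}.
E[R | R ≤ 3] = (1 + 2 + 3) / 3 = 2.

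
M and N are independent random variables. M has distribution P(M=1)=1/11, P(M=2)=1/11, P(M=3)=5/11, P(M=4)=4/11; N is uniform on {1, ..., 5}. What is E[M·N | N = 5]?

170/11

P(N = 5) = 1/5.
Summing MN·P(x,y) over outcomes with N = 5 gives 34/11.
E[M·N | N = 5] = (34/11) / (1/5) = 170/11.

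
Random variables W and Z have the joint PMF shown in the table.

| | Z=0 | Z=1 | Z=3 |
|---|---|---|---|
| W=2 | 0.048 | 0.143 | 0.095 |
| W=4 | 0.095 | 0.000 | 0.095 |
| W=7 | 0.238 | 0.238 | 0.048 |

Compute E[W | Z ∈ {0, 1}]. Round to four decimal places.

P(Z ∈ {0, 1}) = 0.762.
Σ W·P over the event = 2·(0.048) + 2·(0.143) + 4·(0.095) + 7·(0.238) + 7·(0.238) = 4.094.
E[W | Z ∈ {0, 1}] = (4.094) / (0.762) = 5.3727.

5.3727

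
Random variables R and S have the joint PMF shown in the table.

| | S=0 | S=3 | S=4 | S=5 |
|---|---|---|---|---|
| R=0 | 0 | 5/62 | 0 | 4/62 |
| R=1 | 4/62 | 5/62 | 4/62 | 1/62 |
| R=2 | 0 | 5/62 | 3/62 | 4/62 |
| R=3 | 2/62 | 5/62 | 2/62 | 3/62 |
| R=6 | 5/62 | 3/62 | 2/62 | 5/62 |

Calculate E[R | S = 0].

40/11

P(S = 0) = 11/62.
Σ R·P over the event = 1·(4/62) + 3·(2/62) + 6·(5/62) = 20/31.
E[R | S = 0] = (20/31) / (11/62) = 40/11.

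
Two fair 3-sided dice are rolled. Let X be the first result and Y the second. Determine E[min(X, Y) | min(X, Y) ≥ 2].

Outcomes with min(X, Y) ≥ 2: (2,2), (2,3), (3,2), (3,3), each with probability 1/9.
E[min(X, Y) | min(X, Y) ≥ 2] = (2 + 2 + 2 + 3) / 4 = 9/4.

9/4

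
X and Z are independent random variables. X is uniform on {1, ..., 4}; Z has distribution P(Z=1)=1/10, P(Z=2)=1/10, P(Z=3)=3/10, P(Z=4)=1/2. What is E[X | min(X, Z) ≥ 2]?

P(min(X, Z) ≥ 2) = 27/40.
Summing X·P(x,y) over outcomes with min(X, Z) ≥ 2 gives 81/40.
E[X | min(X, Z) ≥ 2] = (81/40) / (27/40) = 3.

3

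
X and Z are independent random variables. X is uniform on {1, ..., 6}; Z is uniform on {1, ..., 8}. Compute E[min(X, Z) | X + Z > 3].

P(X + Z > 3) = 15/16.
Summing min(X,Z)·P(x,y) over outcomes with X + Z > 3 gives 65/24.
E[min(X, Z) | X + Z > 3] = (65/24) / (15/16) = 26/9.

26/9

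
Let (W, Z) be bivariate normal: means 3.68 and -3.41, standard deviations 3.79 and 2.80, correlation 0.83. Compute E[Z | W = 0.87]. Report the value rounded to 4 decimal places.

The regression of Z on W has slope ρ·σ_Z/σ_W and passes through (μ_W, μ_Z).
E[Z | W=0.87] = -3.41 + (0.83)·(2.80/3.79)·(0.87 − (3.68)) = -3.41 + (0.61319)·(-2.81) = -5.1331.

-5.1331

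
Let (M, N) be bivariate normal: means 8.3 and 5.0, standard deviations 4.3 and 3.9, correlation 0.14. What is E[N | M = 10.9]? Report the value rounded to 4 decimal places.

5.3301

For a bivariate normal, E[N | M=x] = μ_N + ρ·(σ_N/σ_M)·(x − μ_M).
E[N | M=10.9] = 5.0 + (0.14)·(3.9/4.3)·(10.9 − (8.3)) = 5.0 + (0.12698)·(2.6) = 5.3301.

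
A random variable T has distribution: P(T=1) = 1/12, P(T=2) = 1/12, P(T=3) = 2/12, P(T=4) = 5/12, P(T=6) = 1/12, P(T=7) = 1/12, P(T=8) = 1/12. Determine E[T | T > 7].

8

P(T > 7) = 1/12.
Σ over the event: 8·1/12 = 2/3.
E[T | T > 7] = (2/3) / (1/12) = 8.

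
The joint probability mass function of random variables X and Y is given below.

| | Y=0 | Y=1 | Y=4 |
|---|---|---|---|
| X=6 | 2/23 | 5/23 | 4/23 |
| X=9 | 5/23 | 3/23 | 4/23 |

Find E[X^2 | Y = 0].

P(Y = 0) = 7/23.
Σ X^2·P over the event = 36·(2/23) + 81·(5/23) = 477/23.
E[X^2 | Y = 0] = (477/23) / (7/23) = 477/7.

477/7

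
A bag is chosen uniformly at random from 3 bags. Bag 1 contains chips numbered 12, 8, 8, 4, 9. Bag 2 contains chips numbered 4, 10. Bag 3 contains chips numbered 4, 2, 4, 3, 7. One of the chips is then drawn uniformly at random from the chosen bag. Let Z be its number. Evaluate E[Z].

E[Z | bag 1] = (12+8+8+4+9)/5 = 41/5.
E[Z | bag 2] = (4+10)/2 = 7.
E[Z | bag 3] = (4+2+4+3+7)/5 = 4.
E[Z] = (1/3)·(41/5) + (1/3)·(7) + (1/3)·(4) = 32/5.

32/5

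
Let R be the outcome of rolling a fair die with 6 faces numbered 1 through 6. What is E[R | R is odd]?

3

Given R is odd, R is equally likely to be any of {1, 3, 5}.
E[R | R is odd] = (1 + 3 + 5) / 3 = 3.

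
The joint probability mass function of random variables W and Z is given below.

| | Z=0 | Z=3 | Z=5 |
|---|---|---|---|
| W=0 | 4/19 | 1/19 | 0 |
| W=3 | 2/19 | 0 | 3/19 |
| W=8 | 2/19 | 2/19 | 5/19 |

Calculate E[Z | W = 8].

31/9

P(W = 8) = 9/19.
Summing Z·P(W=x,Z=y) over the conditioning event gives 31/19.
E[Z | W = 8] = (31/19) / (9/19) = 31/9.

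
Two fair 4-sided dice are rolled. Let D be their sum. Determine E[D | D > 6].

22/3

P(D > 6) = 3/16.
Σ over the event: 7·1/8 + 8·1/16 = 11/8.
E[D | D > 6] = (11/8) / (3/16) = 22/3.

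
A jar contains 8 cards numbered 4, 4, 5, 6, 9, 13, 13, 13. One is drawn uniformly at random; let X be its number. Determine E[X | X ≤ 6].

19/4

P(X ≤ 6) = 1/2.
Σ over the event: 4·1/4 + 5·1/8 + 6·1/8 = 19/8.
E[X | X ≤ 6] = (19/8) / (1/2) = 19/4.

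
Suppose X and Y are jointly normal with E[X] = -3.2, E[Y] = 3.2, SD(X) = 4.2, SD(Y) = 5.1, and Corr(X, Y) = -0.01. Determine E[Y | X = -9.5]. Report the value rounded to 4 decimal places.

The regression of Y on X has slope ρ·σ_Y/σ_X and passes through (μ_X, μ_Y).
E[Y | X=-9.5] = 3.2 + (-0.01)·(5.1/4.2)·(-9.5 − (-3.2)) = 3.2 + (-0.012143)·(-6.3) = 3.2765.

3.2765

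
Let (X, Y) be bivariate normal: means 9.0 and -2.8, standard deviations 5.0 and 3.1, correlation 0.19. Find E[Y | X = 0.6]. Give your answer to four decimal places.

For a bivariate normal, E[Y | X=x] = μ_Y + ρ·(σ_Y/σ_X)·(x − μ_X).
E[Y | X=0.6] = -2.8 + (0.19)·(3.1/5.0)·(0.6 − (9.0)) = -2.8 + (0.1178)·(-8.4) = -3.7895.

-3.7895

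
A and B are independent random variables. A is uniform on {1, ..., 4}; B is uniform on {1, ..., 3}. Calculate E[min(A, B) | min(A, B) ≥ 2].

7/3

Outcomes with min(A, B) ≥ 2: (2,2), (2,3), (3,2), (3,3), (4,2), (4,3), each with probability 1/12.
E[min(A, B) | min(A, B) ≥ 2] = (2 + 2 + 2 + 3 + 2 + 3) / 6 = 7/3.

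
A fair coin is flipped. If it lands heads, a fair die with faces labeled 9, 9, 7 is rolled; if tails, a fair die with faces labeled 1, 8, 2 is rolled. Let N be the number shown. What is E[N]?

E[N | heads] = (9+9+7)/3 = 25/3.
E[N | tails] = (1+8+2)/3 = 11/3.
E[N] = (1/2)·(25/3) + (1/2)·(11/3) = 6.

6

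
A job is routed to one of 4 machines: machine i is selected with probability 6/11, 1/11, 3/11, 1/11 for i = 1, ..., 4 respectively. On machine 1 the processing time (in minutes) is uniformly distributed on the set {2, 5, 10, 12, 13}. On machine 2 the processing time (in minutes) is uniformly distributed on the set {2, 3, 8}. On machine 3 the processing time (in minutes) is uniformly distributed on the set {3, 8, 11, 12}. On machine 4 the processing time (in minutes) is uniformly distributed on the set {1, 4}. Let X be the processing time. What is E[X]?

1241/165

E[X | machine 1] = (2+5+10+12+13)/5 = 42/5.
E[X | machine 2] = (2+3+8)/3 = 13/3.
E[X | machine 3] = (3+8+11+12)/4 = 17/2.
E[X | machine 4] = (1+4)/2 = 5/2.
E[X] = (6/11)·(42/5) + (1/11)·(13/3) + (3/11)·(17/2) + (1/11)·(5/2) = 1241/165.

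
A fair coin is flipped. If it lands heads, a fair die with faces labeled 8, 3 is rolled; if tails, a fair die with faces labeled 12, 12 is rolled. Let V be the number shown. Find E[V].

E[V | heads] = (8+3)/2 = 11/2.
E[V | tails] = (12+12)/2 = 12.
E[V] = (1/2)·(11/2) + (1/2)·(12) = 35/4.

35/4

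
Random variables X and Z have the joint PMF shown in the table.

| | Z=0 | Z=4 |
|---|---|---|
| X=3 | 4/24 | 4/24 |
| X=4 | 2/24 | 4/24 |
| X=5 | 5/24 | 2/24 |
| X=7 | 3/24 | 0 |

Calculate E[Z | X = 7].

0

P(X = 7) = 1/8.
Σ Z·P over the event = 0·(3/24) = 0.
E[Z | X = 7] = (0) / (1/8) = 0.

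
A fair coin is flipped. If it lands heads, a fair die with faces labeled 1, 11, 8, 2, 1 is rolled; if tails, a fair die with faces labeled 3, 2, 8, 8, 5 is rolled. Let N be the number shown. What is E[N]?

E[N | heads] = (1+11+8+2+1)/5 = 23/5.
E[N | tails] = (3+2+8+8+5)/5 = 26/5.
E[N] = (1/2)·(23/5) + (1/2)·(26/5) = 49/10.

49/10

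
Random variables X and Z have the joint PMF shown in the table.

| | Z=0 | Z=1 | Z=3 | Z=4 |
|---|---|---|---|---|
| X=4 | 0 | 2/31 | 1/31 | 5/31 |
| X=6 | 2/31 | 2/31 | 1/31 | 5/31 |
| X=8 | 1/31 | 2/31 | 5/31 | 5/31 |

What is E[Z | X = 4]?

25/8

P(X = 4) = 8/31.
Summing Z·P(X=x,Z=y) over the conditioning event gives 25/31.
E[Z | X = 4] = (25/31) / (8/31) = 25/8.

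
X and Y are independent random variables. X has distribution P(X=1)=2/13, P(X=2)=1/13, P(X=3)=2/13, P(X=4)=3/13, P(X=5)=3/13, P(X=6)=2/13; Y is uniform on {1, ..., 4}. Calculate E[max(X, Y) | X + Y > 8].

39/7

P(X + Y > 8) = 7/52.
Summing max(X,Y)·P(x,y) over outcomes with X + Y > 8 gives 3/4.
E[max(X, Y) | X + Y > 8] = (3/4) / (7/52) = 39/7.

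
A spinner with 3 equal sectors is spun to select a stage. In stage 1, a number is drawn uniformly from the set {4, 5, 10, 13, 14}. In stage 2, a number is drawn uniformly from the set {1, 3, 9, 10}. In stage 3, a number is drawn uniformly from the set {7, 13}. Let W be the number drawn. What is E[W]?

E[W | stage 1] = (4+5+10+13+14)/5 = 46/5.
E[W | stage 2] = (1+3+9+10)/4 = 23/4.
E[W | stage 3] = (7+13)/2 = 10.
By the law of total expectation,
E[W] = (1/3)·(46/5) + (1/3)·(23/4) + (1/3)·(10) = 499/60.

499/60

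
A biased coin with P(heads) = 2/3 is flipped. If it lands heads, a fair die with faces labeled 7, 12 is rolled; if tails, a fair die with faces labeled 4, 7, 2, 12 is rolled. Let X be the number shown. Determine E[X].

101/12

E[X | heads] = (7+12)/2 = 19/2.
E[X | tails] = (4+7+2+12)/4 = 25/4.
By the law of total expectation,
E[X] = (2/3)·(19/2) + (1/3)·(25/4) = 101/12.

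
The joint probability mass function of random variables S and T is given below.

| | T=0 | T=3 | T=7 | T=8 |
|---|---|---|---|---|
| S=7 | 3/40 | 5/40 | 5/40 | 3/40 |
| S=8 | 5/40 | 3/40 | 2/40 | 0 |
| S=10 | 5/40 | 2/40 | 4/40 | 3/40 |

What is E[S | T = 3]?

79/10

P(T = 3) = 1/4.
Σ S·P over the event = 7·(5/40) + 8·(3/40) + 10·(2/40) = 79/40.
E[S | T = 3] = (79/40) / (1/4) = 79/10.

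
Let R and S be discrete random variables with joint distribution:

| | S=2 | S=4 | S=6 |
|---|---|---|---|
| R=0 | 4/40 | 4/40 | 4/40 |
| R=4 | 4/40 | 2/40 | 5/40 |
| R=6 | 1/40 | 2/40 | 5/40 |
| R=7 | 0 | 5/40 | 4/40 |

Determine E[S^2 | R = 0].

56/3

P(R = 0) = 3/10.
Σ S^2·P over the event = 4·(4/40) + 16·(4/40) + 36·(4/40) = 28/5.
E[S^2 | R = 0] = (28/5) / (3/10) = 56/3.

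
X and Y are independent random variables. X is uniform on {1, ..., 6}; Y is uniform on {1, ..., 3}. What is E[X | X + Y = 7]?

Outcomes with X + Y = 7: (4,3), (5,2), (6,1), each with probability 1/18.
E[X | X + Y = 7] = (4 + 5 + 6) / 3 = 5.

5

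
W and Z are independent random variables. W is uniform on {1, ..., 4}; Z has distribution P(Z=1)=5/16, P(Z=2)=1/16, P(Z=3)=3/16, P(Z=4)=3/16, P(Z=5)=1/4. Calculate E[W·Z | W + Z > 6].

100/7

P(W + Z > 6) = 21/64.
Summing WZ·P(x,y) over outcomes with W + Z > 6 gives 75/16.
E[W·Z | W + Z > 6] = (75/16) / (21/64) = 100/7.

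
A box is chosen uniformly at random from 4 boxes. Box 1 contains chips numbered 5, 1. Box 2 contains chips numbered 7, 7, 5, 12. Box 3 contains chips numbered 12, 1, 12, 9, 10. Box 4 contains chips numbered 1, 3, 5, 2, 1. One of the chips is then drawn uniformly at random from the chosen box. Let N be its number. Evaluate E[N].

439/80

E[N | box 1] = (5+1)/2 = 3.
E[N | box 2] = (7+7+5+12)/4 = 31/4.
E[N | box 3] = (12+1+12+9+10)/5 = 44/5.
E[N | box 4] = (1+3+5+2+1)/5 = 12/5.
E[N] = (1/4)·(3) + (1/4)·(31/4) + (1/4)·(44/5) + (1/4)·(12/5) = 439/80.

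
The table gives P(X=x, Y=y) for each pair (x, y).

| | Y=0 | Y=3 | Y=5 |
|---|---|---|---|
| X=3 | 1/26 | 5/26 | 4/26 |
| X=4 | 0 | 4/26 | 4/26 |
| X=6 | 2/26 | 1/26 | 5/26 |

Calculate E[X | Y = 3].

P(Y = 3) = 5/13.
Σ X·P over the event = 3·(5/26) + 4·(4/26) + 6·(1/26) = 37/26.
E[X | Y = 3] = (37/26) / (5/13) = 37/10.

37/10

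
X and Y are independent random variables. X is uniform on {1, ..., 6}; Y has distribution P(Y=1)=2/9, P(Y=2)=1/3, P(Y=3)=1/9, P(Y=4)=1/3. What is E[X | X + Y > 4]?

P(X + Y > 4) = 41/54.
Summing X·P(x,y) over outcomes with X + Y > 4 gives 167/54.
E[X | X + Y > 4] = (167/54) / (41/54) = 167/41.

167/41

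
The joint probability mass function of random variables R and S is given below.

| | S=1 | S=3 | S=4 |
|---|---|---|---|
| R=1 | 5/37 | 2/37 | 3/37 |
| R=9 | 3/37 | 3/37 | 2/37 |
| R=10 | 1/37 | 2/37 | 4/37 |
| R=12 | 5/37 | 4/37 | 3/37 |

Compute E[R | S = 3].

P(S = 3) = 11/37.
Σ R·P over the event = 1·(2/37) + 9·(3/37) + 10·(2/37) + 12·(4/37) = 97/37.
E[R | S = 3] = (97/37) / (11/37) = 97/11.

97/11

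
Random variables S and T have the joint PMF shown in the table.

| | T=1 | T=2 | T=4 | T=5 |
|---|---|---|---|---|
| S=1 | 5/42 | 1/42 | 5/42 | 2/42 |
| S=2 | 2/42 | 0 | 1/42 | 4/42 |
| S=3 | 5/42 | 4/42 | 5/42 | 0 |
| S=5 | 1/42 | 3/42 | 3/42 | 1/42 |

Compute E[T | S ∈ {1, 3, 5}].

94/35

P(S ∈ {1, 3, 5}) = 5/6.
Summing T·P(S=x,T=y) over the conditioning event gives 47/21.
E[T | S ∈ {1, 3, 5}] = (47/21) / (5/6) = 94/35.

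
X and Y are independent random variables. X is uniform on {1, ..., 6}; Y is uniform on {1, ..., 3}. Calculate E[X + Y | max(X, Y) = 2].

10/3

Outcomes with max(X, Y) = 2: (1,2), (2,1), (2,2), each with probability 1/18.
E[X + Y | max(X, Y) = 2] = (3 + 3 + 4) / 3 = 10/3.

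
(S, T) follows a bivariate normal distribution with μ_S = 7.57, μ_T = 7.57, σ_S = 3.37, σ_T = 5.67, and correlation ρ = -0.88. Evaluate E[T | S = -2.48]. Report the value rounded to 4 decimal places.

For a bivariate normal, E[T | S=x] = μ_T + ρ·(σ_T/σ_S)·(x − μ_S).
E[T | S=-2.48] = 7.57 + (-0.88)·(5.67/3.37)·(-2.48 − (7.57)) = 7.57 + (-1.4806)·(-10.05) = 22.4500.

22.4500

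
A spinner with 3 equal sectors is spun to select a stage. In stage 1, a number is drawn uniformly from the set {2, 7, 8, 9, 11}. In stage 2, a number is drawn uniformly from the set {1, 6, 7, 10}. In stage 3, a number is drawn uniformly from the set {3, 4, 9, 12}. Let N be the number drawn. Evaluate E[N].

E[N | stage 1] = (2+7+8+9+11)/5 = 37/5.
E[N | stage 2] = (1+6+7+10)/4 = 6.
E[N | stage 3] = (3+4+9+12)/4 = 7.
E[N] = (1/3)·(37/5) + (1/3)·(6) + (1/3)·(7) = 34/5.

34/5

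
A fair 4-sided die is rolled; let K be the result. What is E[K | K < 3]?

3/2

Given K < 3, K is equally likely to be any of {1, 2}.
E[K | K < 3] = (1 + 2) / 2 = 3/2.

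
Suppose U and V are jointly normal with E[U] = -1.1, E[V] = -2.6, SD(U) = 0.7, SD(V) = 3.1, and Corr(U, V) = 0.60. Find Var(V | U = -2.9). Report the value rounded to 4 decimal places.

The conditional variance in a bivariate normal is σ_V²(1 − ρ²), independent of x.
Var(V | U=-2.9) = (3.1)²·(1 − (0.60)²) = 9.61·0.64 = 6.1504.

6.1504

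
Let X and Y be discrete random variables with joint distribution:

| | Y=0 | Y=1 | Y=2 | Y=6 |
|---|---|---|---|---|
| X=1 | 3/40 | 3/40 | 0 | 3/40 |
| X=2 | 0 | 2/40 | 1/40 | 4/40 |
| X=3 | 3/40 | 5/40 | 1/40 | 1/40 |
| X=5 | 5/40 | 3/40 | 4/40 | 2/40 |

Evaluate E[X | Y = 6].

P(Y = 6) = 1/4.
Σ X·P over the event = 1·(3/40) + 2·(4/40) + 3·(1/40) + 5·(2/40) = 3/5.
E[X | Y = 6] = (3/5) / (1/4) = 12/5.

12/5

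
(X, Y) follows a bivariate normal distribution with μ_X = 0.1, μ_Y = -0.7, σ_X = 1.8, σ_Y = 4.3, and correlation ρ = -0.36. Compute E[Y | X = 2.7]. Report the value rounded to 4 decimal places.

The regression of Y on X has slope ρ·σ_Y/σ_X and passes through (μ_X, μ_Y).
E[Y | X=2.7] = -0.7 + (-0.36)·(4.3/1.8)·(2.7 − (0.1)) = -0.7 + (-0.86)·(2.6) = -2.9360.

-2.9360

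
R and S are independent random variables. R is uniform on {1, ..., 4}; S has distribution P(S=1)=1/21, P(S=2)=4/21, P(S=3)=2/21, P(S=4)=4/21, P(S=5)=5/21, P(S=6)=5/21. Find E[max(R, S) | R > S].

P(R > S) = 13/84.
Summing max(R,S)·P(x,y) over outcomes with R > S gives 15/28.
E[max(R, S) | R > S] = (15/28) / (13/84) = 45/13.

45/13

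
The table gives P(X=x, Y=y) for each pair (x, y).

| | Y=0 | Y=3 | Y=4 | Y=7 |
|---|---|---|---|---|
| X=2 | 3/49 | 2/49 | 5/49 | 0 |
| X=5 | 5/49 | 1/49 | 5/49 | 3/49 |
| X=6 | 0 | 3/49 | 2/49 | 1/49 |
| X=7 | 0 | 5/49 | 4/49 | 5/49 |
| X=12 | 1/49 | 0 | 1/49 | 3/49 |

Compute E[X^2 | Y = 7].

P(Y = 7) = 12/49.
Summing X^2·P(X=x,Y=y) over the conditioning event gives 788/49.
E[X^2 | Y = 7] = (788/49) / (12/49) = 197/3.

197/3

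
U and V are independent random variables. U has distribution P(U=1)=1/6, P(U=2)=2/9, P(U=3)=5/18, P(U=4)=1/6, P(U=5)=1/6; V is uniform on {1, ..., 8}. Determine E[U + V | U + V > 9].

P(U + V > 9) = 35/144.
Summing (U+V)·P(x,y) over outcomes with U + V > 9 gives 191/72.
E[U + V | U + V > 9] = (191/72) / (35/144) = 382/35.

382/35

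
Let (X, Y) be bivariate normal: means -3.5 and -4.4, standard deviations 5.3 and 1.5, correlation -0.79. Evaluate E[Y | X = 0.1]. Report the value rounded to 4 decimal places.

For a bivariate normal, E[Y | X=x] = μ_Y + ρ·(σ_Y/σ_X)·(x − μ_X).
E[Y | X=0.1] = -4.4 + (-0.79)·(1.5/5.3)·(0.1 − (-3.5)) = -4.4 + (-0.22358)·(3.6) = -5.2049.

-5.2049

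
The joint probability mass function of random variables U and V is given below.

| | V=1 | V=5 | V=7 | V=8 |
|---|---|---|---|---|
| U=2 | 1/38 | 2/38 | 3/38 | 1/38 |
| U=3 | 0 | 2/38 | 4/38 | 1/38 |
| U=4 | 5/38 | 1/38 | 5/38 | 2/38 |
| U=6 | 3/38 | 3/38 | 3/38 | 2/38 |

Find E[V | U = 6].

5

P(U = 6) = 11/38.
Summing V·P(U=x,V=y) over the conditioning event gives 55/38.
E[V | U = 6] = (55/38) / (11/38) = 5.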